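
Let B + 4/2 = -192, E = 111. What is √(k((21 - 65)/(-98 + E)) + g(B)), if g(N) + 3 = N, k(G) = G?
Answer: I*√33865/13 ≈ 14.156*I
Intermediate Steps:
B = -194 (B = -2 - 192 = -194)
g(N) = -3 + N
√(k((21 - 65)/(-98 + E)) + g(B)) = √((21 - 65)/(-98 + 111) + (-3 - 194)) = √(-44/13 - 197) = √(-2605/13) = I*√33865/13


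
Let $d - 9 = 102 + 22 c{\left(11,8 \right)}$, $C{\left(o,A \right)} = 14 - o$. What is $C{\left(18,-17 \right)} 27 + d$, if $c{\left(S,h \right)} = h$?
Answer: $179$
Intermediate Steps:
$d = 287$ ($d = 9 + \left(102 + 22 \cdot 8\right) = 9 + \left(102 + 176\right) = 9 + 278 = 287$)
$C{\left(18,-17 \right)} 27 + d = \left(14 - 18\right) 27 + 287 = \left(-4\right) 27 + 287 = -108 + 287 = 179$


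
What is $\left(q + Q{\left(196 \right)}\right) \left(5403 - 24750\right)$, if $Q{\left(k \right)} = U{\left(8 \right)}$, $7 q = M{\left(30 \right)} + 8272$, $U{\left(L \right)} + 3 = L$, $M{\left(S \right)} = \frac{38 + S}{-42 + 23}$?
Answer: $- \frac{3052279455}{133} \approx -2.2949 \cdot 10^{7}$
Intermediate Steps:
$M{\left(S \right)} = -2 - \frac{S}{19}$ ($M{\left(S \right)} = \frac{38 + S}{-19} = \left(38 + S\right) \left(- \frac{1}{19}\right) = -2 - \frac{S}{19}$)
$U{\left(L \right)} = -3 + L$
$q = \frac{157100}{133}$ ($q = \frac{\left(-2 - \frac{30}{19}\right) + 8272}{7} = \frac{- \frac{68}{19} + 8272}{7} = \frac{1}{7} \cdot \frac{157100}{19} = \frac{157100}{133} \approx 1181.2$)
$Q{\left(k \right)} = 5$ ($Q{\left(k \right)} = -3 + 8 = 5$)
$\left(q + Q{\left(196 \right)}\right) \left(5403 - 24750\right) = \left(\frac{157100}{133} + 5\right) \left(5403 - 24750\right) = \frac{157765}{133} \left(-19347\right) = - \frac{3052279455}{133}$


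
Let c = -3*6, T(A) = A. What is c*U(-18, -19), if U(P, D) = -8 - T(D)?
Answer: -198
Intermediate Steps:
U(P, D) = -8 - D
c = -18
c*U(-18, -19) = -18*(-8 - 1*(-19)) = -18*(-8 + 19) = -18*11 = -198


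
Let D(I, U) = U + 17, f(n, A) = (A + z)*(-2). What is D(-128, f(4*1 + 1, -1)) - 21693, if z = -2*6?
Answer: -21650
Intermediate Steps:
z = -12
f(n, A) = 24 - 2*A (f(n, A) = (A - 12)*(-2) = (-12 + A)*(-2) = 24 - 2*A)
D(I, U) = 17 + U
D(-128, f(4*1 + 1, -1)) - 21693 = (17 + (24 - 2*(-1))) - 21693 = (17 + (24 + 2)) - 21693 = (17 + 26) - 21693 = 43 - 21693 = -21650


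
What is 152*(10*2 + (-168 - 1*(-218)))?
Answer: 10640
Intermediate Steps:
152*(10*2 + (-168 - 1*(-218))) = 152*(20 + (-168 + 218)) = 152*(20 + 50) = 152*70 = 10640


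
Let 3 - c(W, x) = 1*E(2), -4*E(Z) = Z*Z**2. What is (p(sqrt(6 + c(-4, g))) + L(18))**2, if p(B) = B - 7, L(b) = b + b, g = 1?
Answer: (29 + sqrt(11))**2 ≈ 1044.4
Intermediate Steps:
E(Z) = -Z**3/4 (E(Z) = -Z*Z**2/4 = -Z**3/4)
L(b) = 2*b
c(W, x) = 5 (c(W, x) = 3 - (-1/4*2**3) = 3 - (-1/4*8) = 3 - (-2) = 3 - 1*(-2) = 3 + 2 = 5)
p(B) = -7 + B
(p(sqrt(6 + c(-4, g))) + L(18))**2 = ((-7 + sqrt(6 + 5)) + 2*18)**2 = ((-7 + sqrt(11)) + 36)**2 = (29 + sqrt(11))**2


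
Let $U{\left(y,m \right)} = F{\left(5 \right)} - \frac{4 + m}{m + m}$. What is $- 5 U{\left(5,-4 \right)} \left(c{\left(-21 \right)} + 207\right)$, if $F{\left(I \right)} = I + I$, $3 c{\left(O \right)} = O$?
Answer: $-10000$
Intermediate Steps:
$c{\left(O \right)} = \frac{O}{3}$
$F{\left(I \right)} = 2 I$
$U{\left(y,m \right)} = 10 - \frac{4 + m}{2 m}$ ($U{\left(y,m \right)} = 2 \cdot 5 - \frac{4 + m}{m + m} = 10 - \frac{4 + m}{2 m}$)
$- 5 U{\left(5,-4 \right)} \left(c{\left(-21 \right)} + 207\right) = - 5 \left(\frac{19}{2} - \frac{2}{-4}\right) \left(\frac{1}{3} \left(-21\right) + 207\right) = - 5 \left(\frac{19}{2} - - \frac{1}{2}\right) \left(-7 + 207\right) = - 5 \left(\frac{19}{2} + \frac{1}{2}\right) 200 = \left(-5\right) 10 \cdot 200 = \left(-50\right) 200 = -10000$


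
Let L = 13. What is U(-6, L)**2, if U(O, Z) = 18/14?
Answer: 81/49 ≈ 1.6531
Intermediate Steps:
U(O, Z) = 9/7 (U(O, Z) = 18*(1/14) = 9/7)
U(-6, L)**2 = (9/7)**2 = 81/49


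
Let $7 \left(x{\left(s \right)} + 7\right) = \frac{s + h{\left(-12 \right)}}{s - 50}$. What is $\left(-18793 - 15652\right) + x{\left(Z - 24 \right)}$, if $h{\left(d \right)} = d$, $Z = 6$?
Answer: $- \frac{8199561}{238} \approx -34452.0$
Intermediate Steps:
$x{\left(s \right)} = -7 + \frac{-12 + s}{7 \left(-50 + s\right)}$ ($x{\left(s \right)} = -7 + \frac{\left(s - 12\right) \frac{1}{s - 50}}{7} = -7 + \frac{\left(-12 + s\right) \frac{1}{-50 + s}}{7} = -7 + \frac{\frac{1}{-50 + s} \left(-12 + s\right)}{7} = -7 + \frac{-12 + s}{7 \left(-50 + s\right)}$)
$\left(-18793 - 15652\right) + x{\left(Z - 24 \right)} = \left(-18793 - 15652\right) + \frac{2 \left(1219 - 24 \left(6 - 24\right)\right)}{7 \left(-50 + \left(6 - 24\right)\right)} = -34445 + \frac{2 \left(1219 - -432\right)}{7 \left(-50 - 18\right)} = -34445 + \frac{2 \left(1219 + 432\right)}{7 \left(-68\right)} = -34445 + \frac{2}{7} \left(- \frac{1}{68}\right) 1651 = -34445 - \frac{1651}{238} = - \frac{8199561}{238}$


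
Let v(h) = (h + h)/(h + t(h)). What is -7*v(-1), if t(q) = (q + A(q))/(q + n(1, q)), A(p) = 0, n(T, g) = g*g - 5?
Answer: -35/2 ≈ -17.500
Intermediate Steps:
n(T, g) = -5 + g² (n(T, g) = g² - 5 = -5 + g²)
t(q) = q/(-5 + q + q²) (t(q) = (q + 0)/(q + (-5 + q²)) = q/(-5 + q + q²))
v(h) = 2*h/(h + h/(-5 + h + h²)) (v(h) = (h + h)/(h + h/(-5 + h + h²)) = (2*h)/(h + h/(-5 + h + h²)) = 2*h/(h + h/(-5 + h + h²)))
-7*v(-1) = -14*(-5 - 1 + (-1)²)/(-4 - 1 + (-1)²) = -14*(-5 - 1 + 1)/(-4 - 1 + 1) = -14*(-5)/(-4) = -14*(-1)*(-5)/4 = -7*5/2 = -35/2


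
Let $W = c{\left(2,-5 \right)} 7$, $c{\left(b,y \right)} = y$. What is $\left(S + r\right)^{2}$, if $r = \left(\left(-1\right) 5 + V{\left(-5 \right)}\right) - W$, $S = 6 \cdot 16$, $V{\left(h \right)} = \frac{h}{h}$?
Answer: $16129$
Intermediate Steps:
$W = -35$ ($W = \left(-5\right) 7 = -35$)
$V{\left(h \right)} = 1$
$S = 96$
$r = 31$ ($r = \left(\left(-1\right) 5 + 1\right) - -35 = \left(-5 + 1\right) + 35 = -4 + 35 = 31$)
$\left(S + r\right)^{2} = \left(96 + 31\right)^{2} = 127^{2} = 16129$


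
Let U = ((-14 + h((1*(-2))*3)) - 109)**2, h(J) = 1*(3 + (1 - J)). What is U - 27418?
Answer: -14649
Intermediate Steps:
h(J) = 4 - J (h(J) = 1*(4 - J) = 4 - J)
U = 12769 (U = ((-14 + (4 - 1*(-2)*3)) - 109)**2 = ((-14 + (4 - (-2)*3)) - 109)**2 = ((-14 + (4 - 1*(-6))) - 109)**2 = ((-14 + (4 + 6)) - 109)**2 = ((-14 + 10) - 109)**2 = (-4 - 109)**2 = (-113)**2 = 12769)
U - 27418 = 12769 - 27418 = -14649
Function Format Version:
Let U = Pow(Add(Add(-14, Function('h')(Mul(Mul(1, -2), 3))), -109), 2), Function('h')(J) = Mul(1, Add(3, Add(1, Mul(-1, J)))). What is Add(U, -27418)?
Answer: -14649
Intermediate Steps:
Function('h')(J) = Add(4, Mul(-1, J)) (Function('h')(J) = Mul(1, Add(4, Mul(-1, J))) = Add(4, Mul(-1, J)))
U = 12769 (U = Pow(Add(Add(-14, Add(4, Mul(-1, Mul(Mul(1, -2), 3)))), -109), 2) = Pow(Add(Add(-14, Add(4, Mul(-1, Mul(-2, 3)))), -109), 2) = Pow(Add(Add(-14, Add(4, Mul(-1, -6))), -109), 2) = Pow(Add(Add(-14, Add(4, 6)), -109), 2) = Pow(Add(Add(-14, 10), -109), 2) = Pow(Add(-4, -109), 2) = Pow(-113, 2) = 12769)
Add(U, -27418) = Add(12769, -27418) = -14649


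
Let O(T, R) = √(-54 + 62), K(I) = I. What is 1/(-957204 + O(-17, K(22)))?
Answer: -239301/229059874402 - √2/458119748804 ≈ -1.0447e-6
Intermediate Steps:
O(T, R) = 2*√2 (O(T, R) = √8 = 2*√2)
1/(-957204 + O(-17, K(22))) = 1/(-957204 + 2*√2)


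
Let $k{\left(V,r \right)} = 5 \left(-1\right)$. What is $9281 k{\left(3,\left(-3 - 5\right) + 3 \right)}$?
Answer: $-46405$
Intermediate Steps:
$k{\left(V,r \right)} = -5$
$9281 k{\left(3,\left(-3 - 5\right) + 3 \right)} = 9281 \left(-5\right) = -46405$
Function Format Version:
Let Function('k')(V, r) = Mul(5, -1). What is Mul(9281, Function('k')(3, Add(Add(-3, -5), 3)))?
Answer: -46405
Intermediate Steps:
Function('k')(V, r) = -5
Mul(9281, Function('k')(3, Add(Add(-3, -5), 3))) = Mul(9281, -5) = -46405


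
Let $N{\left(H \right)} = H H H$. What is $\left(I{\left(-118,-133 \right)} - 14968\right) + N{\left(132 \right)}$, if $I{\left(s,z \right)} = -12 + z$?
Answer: $2284855$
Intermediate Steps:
$N{\left(H \right)} = H^{3}$ ($N{\left(H \right)} = H^{2} H = H^{3}$)
$\left(I{\left(-118,-133 \right)} - 14968\right) + N{\left(132 \right)} = \left(\left(-12 - 133\right) - 14968\right) + 132^{3} = \left(-145 - 14968\right) + 2299968 = -15113 + 2299968 = 2284855$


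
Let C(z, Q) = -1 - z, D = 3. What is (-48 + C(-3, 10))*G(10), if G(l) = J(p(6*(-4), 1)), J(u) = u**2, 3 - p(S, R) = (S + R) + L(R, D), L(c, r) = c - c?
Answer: -31096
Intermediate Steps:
L(c, r) = 0
p(S, R) = 3 - R - S (p(S, R) = 3 - ((S + R) + 0) = 3 - ((R + S) + 0) = 3 - (R + S) = 3 + (-R - S) = 3 - R - S)
G(l) = 676 (G(l) = (3 - 1*1 - 6*(-4))**2 = (3 - 1 - 1*(-24))**2 = (3 - 1 + 24)**2 = 26**2 = 676)
(-48 + C(-3, 10))*G(10) = (-48 + (-1 - 1*(-3)))*676 = (-48 + (-1 + 3))*676 = (-48 + 2)*676 = -46*676 = -31096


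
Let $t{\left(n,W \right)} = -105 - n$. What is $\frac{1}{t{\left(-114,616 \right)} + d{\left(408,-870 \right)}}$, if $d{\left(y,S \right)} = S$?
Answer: $- \frac{1}{861} \approx -0.0011614$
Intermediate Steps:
$\frac{1}{t{\left(-114,616 \right)} + d{\left(408,-870 \right)}} = \frac{1}{\left(-105 - -114\right) - 870} = \frac{1}{\left(-105 + 114\right) - 870} = \frac{1}{9 - 870} = \frac{1}{-861} = - \frac{1}{861}$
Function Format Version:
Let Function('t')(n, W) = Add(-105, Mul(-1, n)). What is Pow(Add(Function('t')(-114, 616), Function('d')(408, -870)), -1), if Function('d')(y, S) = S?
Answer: Rational(-1, 861) ≈ -0.0011614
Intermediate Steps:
Pow(Add(Function('t')(-114, 616), Function('d')(408, -870)), -1) = Pow(Add(Add(-105, Mul(-1, -114)), -870), -1) = Pow(Add(Add(-105, 114), -870), -1) = Pow(Add(9, -870), -1) = Pow(-861, -1) = Rational(-1, 861)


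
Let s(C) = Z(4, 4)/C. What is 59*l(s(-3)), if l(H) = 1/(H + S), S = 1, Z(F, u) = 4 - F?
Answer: 59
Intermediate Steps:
s(C) = 0 (s(C) = (4 - 1*4)/C = (4 - 4)/C = 0/C = 0)
l(H) = 1/(1 + H) (l(H) = 1/(H + 1) = 1/(1 + H))
59*l(s(-3)) = 59/(1 + 0) = 59/1 = 59*1 = 59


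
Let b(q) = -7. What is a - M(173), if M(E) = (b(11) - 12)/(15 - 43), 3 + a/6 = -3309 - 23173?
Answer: -4449499/28 ≈ -1.5891e+5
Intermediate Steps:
a = -158910 (a = -18 + 6*(-3309 - 23173) = -18 + 6*(-26482) = -18 - 158892 = -158910)
M(E) = 19/28 (M(E) = (-7 - 12)/(15 - 43) = -19/(-28) = -19*(-1/28) = 19/28)
a - M(173) = -158910 - 1*19/28 = -158910 - 19/28 = -4449499/28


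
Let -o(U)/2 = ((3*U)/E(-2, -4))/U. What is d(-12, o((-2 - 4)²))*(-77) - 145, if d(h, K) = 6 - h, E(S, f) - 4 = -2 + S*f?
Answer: -1531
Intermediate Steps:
E(S, f) = 2 + S*f (E(S, f) = 4 + (-2 + S*f) = 2 + S*f)
o(U) = -⅗ (o(U) = -2*(3*U)/(2 - 2*(-4))/U = -2*(3*U)/(2 + 8)/U = -2*(3*U)/10/U = -2*(3*U)*(⅒)/U = -2*3*U/10/U = -2*3/10 = -⅗)
d(-12, o((-2 - 4)²))*(-77) - 145 = (6 - 1*(-12))*(-77) - 145 = (6 + 12)*(-77) - 145 = 18*(-77) - 145 = -1386 - 145 = -1531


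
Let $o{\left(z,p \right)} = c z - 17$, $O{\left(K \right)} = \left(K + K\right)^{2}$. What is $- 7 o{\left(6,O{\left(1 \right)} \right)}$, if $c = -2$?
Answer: $203$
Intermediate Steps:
$O{\left(K \right)} = 4 K^{2}$ ($O{\left(K \right)} = \left(2 K\right)^{2} = 4 K^{2}$)
$o{\left(z,p \right)} = -17 - 2 z$ ($o{\left(z,p \right)} = - 2 z - 17 = -17 - 2 z$)
$- 7 o{\left(6,O{\left(1 \right)} \right)} = - 7 \left(-17 - 12\right) = \left(-7\right) \left(-29\right) = 203$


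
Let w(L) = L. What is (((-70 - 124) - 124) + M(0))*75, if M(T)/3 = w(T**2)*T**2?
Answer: -23850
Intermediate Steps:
M(T) = 3*T**4 (M(T) = 3*(T**2*T**2) = 3*T**4)
(((-70 - 124) - 124) + M(0))*75 = (((-70 - 124) - 124) + 3*0**4)*75 = ((-194 - 124) + 3*0)*75 = (-318 + 0)*75 = -318*75 = -23850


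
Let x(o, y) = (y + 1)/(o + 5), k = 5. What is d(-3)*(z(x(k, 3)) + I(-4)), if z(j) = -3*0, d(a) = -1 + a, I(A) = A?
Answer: 16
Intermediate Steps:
x(o, y) = (1 + y)/(5 + o)
z(j) = 0
d(-3)*(z(x(k, 3)) + I(-4)) = (-1 - 3)*(0 - 4) = -4*(-4) = 16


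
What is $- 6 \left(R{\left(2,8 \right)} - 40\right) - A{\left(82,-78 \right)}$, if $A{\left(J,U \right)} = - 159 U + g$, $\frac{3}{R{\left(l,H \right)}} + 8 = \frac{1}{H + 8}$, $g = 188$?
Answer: $- \frac{1568162}{127} \approx -12348.0$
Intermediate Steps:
$R{\left(l,H \right)} = \frac{3}{-8 + \frac{1}{8 + H}}$ ($R{\left(l,H \right)} = \frac{3}{-8 + \frac{1}{H + 8}} = \frac{3}{-8 + \frac{1}{8 + H}}$)
$A{\left(J,U \right)} = 188 - 159 U$ ($A{\left(J,U \right)} = - 159 U + 188 = 188 - 159 U$)
$- 6 \left(R{\left(2,8 \right)} - 40\right) - A{\left(82,-78 \right)} = - 6 \left(\frac{3 \left(-8 - 8\right)}{63 + 8 \cdot 8} - 40\right) - \left(188 - -12402\right) = - 6 \left(\frac{3 \left(-8 - 8\right)}{63 + 64} - 40\right) - \left(188 + 12402\right) = - 6 \left(3 \cdot \frac{1}{127} \left(-16\right) - 40\right) - 12590 = - 6 \left(- \frac{48}{127} - 40\right) - 12590 = \left(-6\right) \left(- \frac{5128}{127}\right) - 12590 = \frac{30768}{127} - 12590 = - \frac{1568162}{127}$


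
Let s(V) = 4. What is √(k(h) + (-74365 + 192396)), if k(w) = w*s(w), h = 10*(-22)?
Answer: √117151 ≈ 342.27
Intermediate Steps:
h = -220
k(w) = 4*w (k(w) = w*4 = 4*w)
√(k(h) + (-74365 + 192396)) = √(4*(-220) + (-74365 + 192396)) = √(-880 + 118031) = √117151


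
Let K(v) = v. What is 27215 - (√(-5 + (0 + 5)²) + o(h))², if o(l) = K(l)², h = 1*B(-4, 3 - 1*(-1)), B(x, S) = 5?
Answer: 26570 - 100*√5 ≈ 26346.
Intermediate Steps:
h = 5 (h = 1*5 = 5)
o(l) = l²
27215 - (√(-5 + (0 + 5)²) + o(h))² = 27215 - (√(-5 + (0 + 5)²) + 5²)² = 27215 - (√(-5 + 5²) + 25)² = 27215 - (√(-5 + 25) + 25)² = 27215 - (√20 + 25)² = 27215 - (2*√5 + 25)² = 27215 - (25 + 2*√5)²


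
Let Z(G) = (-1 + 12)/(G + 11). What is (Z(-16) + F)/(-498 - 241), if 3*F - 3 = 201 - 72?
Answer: -209/3695 ≈ -0.056563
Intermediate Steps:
F = 44 (F = 1 + (201 - 72)/3 = 1 + (⅓)*129 = 1 + 43 = 44)
Z(G) = 11/(11 + G)
(Z(-16) + F)/(-498 - 241) = (11/(11 - 16) + 44)/(-498 - 241) = (11/(-5) + 44)/(-739) = (11*(-⅕) + 44)*(-1/739) = (-11/5 + 44)*(-1/739) = (209/5)*(-1/739) = -209/3695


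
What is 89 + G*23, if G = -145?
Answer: -3246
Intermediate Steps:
89 + G*23 = 89 - 145*23 = 89 - 3335 = -3246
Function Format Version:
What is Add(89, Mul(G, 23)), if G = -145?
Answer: -3246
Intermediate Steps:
Add(89, Mul(G, 23)) = Add(89, Mul(-145, 23)) = Add(89, -3335) = -3246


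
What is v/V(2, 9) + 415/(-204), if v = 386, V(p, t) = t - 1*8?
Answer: 78329/204 ≈ 383.97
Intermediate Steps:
V(p, t) = -8 + t (V(p, t) = t - 8 = -8 + t)
v/V(2, 9) + 415/(-204) = 386/(-8 + 9) + 415/(-204) = 386/1 + 415*(-1/204) = 386*1 - 415/204 = 386 - 415/204 = 78329/204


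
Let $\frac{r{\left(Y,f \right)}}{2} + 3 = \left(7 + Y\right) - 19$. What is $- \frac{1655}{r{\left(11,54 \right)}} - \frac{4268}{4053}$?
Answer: $\frac{6673571}{32424} \approx 205.82$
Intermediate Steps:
$r{\left(Y,f \right)} = -30 + 2 Y$ ($r{\left(Y,f \right)} = -6 + 2 \left(\left(7 + Y\right) - 19\right) = -6 + 2 \left(-12 + Y\right) = -6 + \left(-24 + 2 Y\right) = -30 + 2 Y$)
$- \frac{1655}{r{\left(11,54 \right)}} - \frac{4268}{4053} = - \frac{1655}{-30 + 2 \cdot 11} - \frac{4268}{4053} = - \frac{1655}{-30 + 22} - \frac{4268}{4053} = - \frac{1655}{-8} - \frac{4268}{4053} = \left(-1655\right) \left(- \frac{1}{8}\right) - \frac{4268}{4053} = \frac{1655}{8} - \frac{4268}{4053} = \frac{6673571}{32424}$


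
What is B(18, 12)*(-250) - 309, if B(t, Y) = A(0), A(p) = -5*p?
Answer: -309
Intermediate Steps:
B(t, Y) = 0 (B(t, Y) = -5*0 = 0)
B(18, 12)*(-250) - 309 = 0*(-250) - 309 = 0 - 309 = -309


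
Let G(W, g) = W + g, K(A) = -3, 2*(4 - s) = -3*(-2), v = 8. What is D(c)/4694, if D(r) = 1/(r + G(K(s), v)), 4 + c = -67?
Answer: -1/309804 ≈ -3.2278e-6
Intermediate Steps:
s = 1 (s = 4 - (-3)*(-2)/2 = 4 - ½*6 = 4 - 3 = 1)
c = -71 (c = -4 - 67 = -71)
D(r) = 1/(5 + r) (D(r) = 1/(r + (-3 + 8)) = 1/(r + 5) = 1/(5 + r))
D(c)/4694 = 1/((5 - 71)*4694) = (1/4694)/(-66) = -1/66*1/4694 = -1/309804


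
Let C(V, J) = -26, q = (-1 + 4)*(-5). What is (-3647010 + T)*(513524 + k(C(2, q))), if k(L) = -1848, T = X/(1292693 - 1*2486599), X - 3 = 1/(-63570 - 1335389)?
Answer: -1558393495397731776402608/835112771927 ≈ -1.8661e+12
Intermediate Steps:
q = -15 (q = 3*(-5) = -15)
X = 4196876/1398959 (X = 3 + 1/(-63570 - 1335389) = 3 + 1/(-1398959) = 3 - 1/1398959 = 4196876/1398959 ≈ 3.0000)
T = -2098438/835112771927 (T = 4196876/(1398959*(1292693 - 1*2486599)) = 4196876/(1398959*(1292693 - 2486599)) = (4196876/1398959)/(-1193906) = (4196876/1398959)*(-1/1193906) = -2098438/835112771927 ≈ -2.5128e-6)
(-3647010 + T)*(513524 + k(C(2, q))) = (-3647010 - 2098438/835112771927)*(513524 - 1848) = -3045664630347586708/835112771927*511676 = -1558393495397731776402608/835112771927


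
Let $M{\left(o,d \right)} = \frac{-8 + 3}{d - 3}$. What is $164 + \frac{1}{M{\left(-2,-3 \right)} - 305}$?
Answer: $\frac{299294}{1825} \approx 164.0$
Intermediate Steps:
$M{\left(o,d \right)} = - \frac{5}{-3 + d}$
$164 + \frac{1}{M{\left(-2,-3 \right)} - 305} = 164 + \frac{1}{- \frac{5}{-3 - 3} - 305} = 164 + \frac{1}{- \frac{5}{-6} - 305} = 164 + \frac{1}{\left(-5\right) \left(- \frac{1}{6}\right) - 305} = 164 + \frac{1}{\frac{5}{6} - 305} = 164 + \frac{1}{- \frac{1825}{6}} = 164 - \frac{6}{1825} = \frac{299294}{1825}$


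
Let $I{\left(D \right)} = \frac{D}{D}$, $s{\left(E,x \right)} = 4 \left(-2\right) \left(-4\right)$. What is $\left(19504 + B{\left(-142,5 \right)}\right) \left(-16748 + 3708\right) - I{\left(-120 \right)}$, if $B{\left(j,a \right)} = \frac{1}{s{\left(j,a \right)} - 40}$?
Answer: $-254330531$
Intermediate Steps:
$s{\left(E,x \right)} = 32$ ($s{\left(E,x \right)} = \left(-8\right) \left(-4\right) = 32$)
$B{\left(j,a \right)} = - \frac{1}{8}$ ($B{\left(j,a \right)} = \frac{1}{32 - 40} = \frac{1}{-8} = - \frac{1}{8}$)
$I{\left(D \right)} = 1$
$\left(19504 + B{\left(-142,5 \right)}\right) \left(-16748 + 3708\right) - I{\left(-120 \right)} = \left(19504 - \frac{1}{8}\right) \left(-16748 + 3708\right) - 1 = \frac{156031}{8} \left(-13040\right) - 1 = -254330530 - 1 = -254330531$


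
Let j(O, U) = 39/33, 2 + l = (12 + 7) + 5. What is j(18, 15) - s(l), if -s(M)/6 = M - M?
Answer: 13/11 ≈ 1.1818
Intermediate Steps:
l = 22 (l = -2 + ((12 + 7) + 5) = -2 + (19 + 5) = -2 + 24 = 22)
j(O, U) = 13/11 (j(O, U) = 39*(1/33) = 13/11)
s(M) = 0 (s(M) = -6*(M - M) = -6*0 = 0)
j(18, 15) - s(l) = 13/11 - 1*0 = 13/11 + 0 = 13/11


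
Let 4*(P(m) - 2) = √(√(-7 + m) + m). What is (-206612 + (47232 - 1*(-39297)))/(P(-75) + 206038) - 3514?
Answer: -3514 - 120083/(206040 + √(-75 + I*√82)/4) ≈ -3514.6 + 6.1353e-6*I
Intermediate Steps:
P(m) = 2 + √(m + √(-7 + m))/4 (P(m) = 2 + √(√(-7 + m) + m)/4 = 2 + √(m + √(-7 + m))/4)
(-206612 + (47232 - 1*(-39297)))/(P(-75) + 206038) - 3514 = (-206612 + (47232 - 1*(-39297)))/((2 + √(-75 + √(-7 - 75))/4) + 206038) - 3514 = (-206612 + (47232 + 39297))/((2 + √(-75 + √(-82))/4) + 206038) - 3514 = (-206612 + 86529)/((2 + √(-75 + I*√82)/4) + 206038) - 3514 = -120083/(206040 + √(-75 + I*√82)/4) - 3514 = -3514 - 120083/(206040 + √(-75 + I*√82)/4)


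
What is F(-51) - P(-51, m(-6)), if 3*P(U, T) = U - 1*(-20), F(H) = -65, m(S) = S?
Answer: -164/3 ≈ -54.667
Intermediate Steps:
P(U, T) = 20/3 + U/3 (P(U, T) = (U - 1*(-20))/3 = (U + 20)/3 = (20 + U)/3 = 20/3 + U/3)
F(-51) - P(-51, m(-6)) = -65 - (20/3 + (1/3)*(-51)) = -65 - (20/3 - 17) = -65 - 1*(-31/3) = -65 + 31/3 = -164/3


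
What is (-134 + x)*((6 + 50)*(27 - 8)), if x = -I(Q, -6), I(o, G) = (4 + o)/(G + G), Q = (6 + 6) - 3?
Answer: -424270/3 ≈ -1.4142e+5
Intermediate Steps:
Q = 9 (Q = 12 - 3 = 9)
I(o, G) = (4 + o)/(2*G) (I(o, G) = (4 + o)/((2*G)) = (4 + o)*(1/(2*G)) = (4 + o)/(2*G))
x = 13/12 (x = -(4 + 9)/(2*(-6)) = -(-1)*13/(2*6) = -1*(-13/12) = 13/12 ≈ 1.0833)
(-134 + x)*((6 + 50)*(27 - 8)) = (-134 + 13/12)*((6 + 50)*(27 - 8)) = -22330*19/3 = -1595/12*1064 = -424270/3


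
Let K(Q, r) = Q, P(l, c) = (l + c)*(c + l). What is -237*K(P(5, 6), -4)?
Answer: -28677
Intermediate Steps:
P(l, c) = (c + l)² (P(l, c) = (c + l)*(c + l) = (c + l)²)
-237*K(P(5, 6), -4) = -237*(6 + 5)² = -237*11² = -237*121 = -28677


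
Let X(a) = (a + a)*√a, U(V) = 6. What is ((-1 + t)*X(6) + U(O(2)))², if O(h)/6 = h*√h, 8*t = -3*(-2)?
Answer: 90 - 36*√6 ≈ 1.8184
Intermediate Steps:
t = ¾ (t = (-3*(-2))/8 = (⅛)*6 = ¾ ≈ 0.75000)
O(h) = 6*h^(3/2) (O(h) = 6*(h*√h) = 6*h^(3/2))
X(a) = 2*a^(3/2) (X(a) = (2*a)*√a = 2*a^(3/2))
((-1 + t)*X(6) + U(O(2)))² = ((-1 + ¾)*(2*6^(3/2)) + 6)² = (-6*√6/2 + 6)² = (-3*√6 + 6)² = (6 - 3*√6)²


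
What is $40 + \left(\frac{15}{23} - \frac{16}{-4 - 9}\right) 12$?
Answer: $\frac{18716}{299} \approx 62.595$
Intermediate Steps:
$40 + \left(\frac{15}{23} - \frac{16}{-4 - 9}\right) 12 = 40 + \left(15 \cdot \frac{1}{23} - \frac{16}{-13}\right) 12 = 40 + \left(\frac{15}{23} - - \frac{16}{13}\right) 12 = 40 + \left(\frac{15}{23} + \frac{16}{13}\right) 12 = 40 + \frac{563}{299} \cdot 12 = 40 + \frac{6756}{299} = \frac{18716}{299}$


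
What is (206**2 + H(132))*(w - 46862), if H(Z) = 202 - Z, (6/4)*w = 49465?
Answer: -1770629936/3 ≈ -5.9021e+8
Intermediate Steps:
w = 98930/3 (w = (2/3)*49465 = 98930/3 ≈ 32977.)
(206**2 + H(132))*(w - 46862) = (206**2 + (202 - 1*132))*(98930/3 - 46862) = (42436 + (202 - 132))*(-41656/3) = (42436 + 70)*(-41656/3) = 42506*(-41656/3) = -1770629936/3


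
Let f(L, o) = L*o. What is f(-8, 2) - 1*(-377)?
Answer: 361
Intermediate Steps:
f(-8, 2) - 1*(-377) = -8*2 - 1*(-377) = -16 + 377 = 361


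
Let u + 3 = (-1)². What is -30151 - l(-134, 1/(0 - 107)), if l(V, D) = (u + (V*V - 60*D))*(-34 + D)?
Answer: 6645822383/11449 ≈ 5.8047e+5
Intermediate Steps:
u = -2 (u = -3 + (-1)² = -3 + 1 = -2)
l(V, D) = (-34 + D)*(-2 + V² - 60*D) (l(V, D) = (-2 + (V*V - 60*D))*(-34 + D) = (-2 + (V² - 60*D))*(-34 + D) = (-2 + V² - 60*D)*(-34 + D) = (-34 + D)*(-2 + V² - 60*D))
-30151 - l(-134, 1/(0 - 107)) = -30151 - (68 - 60/(0 - 107)² - 34*(-134)² + 2038/(0 - 107) + (-134)²/(0 - 107)) = -30151 - (68 - 60*(1/(-107))² - 34*17956 + 2038/(-107) + 17956/(-107)) = -30151 - (68 - 60*(-1/107)² - 610504 + 2038*(-1/107) - 1/107*17956) = -30151 - (68 - 60*1/11449 - 610504 - 2038/107 - 17956/107) = -30151 - (68 - 60/11449 - 610504 - 2038/107 - 17956/107) = -30151 - 1*(-6991021182/11449) = -30151 + 6991021182/11449 = 6645822383/11449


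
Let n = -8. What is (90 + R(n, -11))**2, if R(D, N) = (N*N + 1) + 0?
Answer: 44944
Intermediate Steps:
R(D, N) = 1 + N**2 (R(D, N) = (N**2 + 1) + 0 = (1 + N**2) + 0 = 1 + N**2)
(90 + R(n, -11))**2 = (90 + (1 + (-11)**2))**2 = (90 + (1 + 121))**2 = (90 + 122)**2 = 212**2 = 44944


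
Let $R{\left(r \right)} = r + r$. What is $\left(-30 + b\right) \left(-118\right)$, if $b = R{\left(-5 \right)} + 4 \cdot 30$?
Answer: $-9440$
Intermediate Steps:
$R{\left(r \right)} = 2 r$
$b = 110$ ($b = 2 \left(-5\right) + 4 \cdot 30 = -10 + 120 = 110$)
$\left(-30 + b\right) \left(-118\right) = \left(-30 + 110\right) \left(-118\right) = 80 \left(-118\right) = -9440$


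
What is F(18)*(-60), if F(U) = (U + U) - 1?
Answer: -2100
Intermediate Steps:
F(U) = -1 + 2*U (F(U) = 2*U - 1 = -1 + 2*U)
F(18)*(-60) = (-1 + 2*18)*(-60) = (-1 + 36)*(-60) = 35*(-60) = -2100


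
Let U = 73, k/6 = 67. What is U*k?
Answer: 29346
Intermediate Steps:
k = 402 (k = 6*67 = 402)
U*k = 73*402 = 29346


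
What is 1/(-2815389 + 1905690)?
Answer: -1/909699 ≈ -1.0993e-6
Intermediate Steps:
1/(-2815389 + 1905690) = 1/(-909699) = -1/909699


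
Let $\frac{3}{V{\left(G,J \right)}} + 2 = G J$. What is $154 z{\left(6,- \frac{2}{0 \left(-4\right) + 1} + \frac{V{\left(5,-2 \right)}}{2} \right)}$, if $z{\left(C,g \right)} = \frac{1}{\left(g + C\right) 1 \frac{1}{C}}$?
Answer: $\frac{7392}{31} \approx 238.45$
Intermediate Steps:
$V{\left(G,J \right)} = \frac{3}{-2 + G J}$
$z{\left(C,g \right)} = \frac{C}{C + g}$ ($z{\left(C,g \right)} = \frac{1}{\left(C + g\right) \frac{1}{C}} = \frac{C}{C + g}$)
$154 z{\left(6,- \frac{2}{0 \left(-4\right) + 1} + \frac{V{\left(5,-2 \right)}}{2} \right)} = 154 \frac{6}{6 + \left(- \frac{2}{0 \left(-4\right) + 1} + \frac{3 \frac{1}{-2 + 5 \left(-2\right)}}{2}\right)} = 154 \frac{6}{6 + \left(- \frac{2}{0 + 1} + \frac{3}{-2 - 10} \cdot \frac{1}{2}\right)} = 154 \frac{6}{6 - \left(2 - \frac{3}{-12} \cdot \frac{1}{2}\right)} = 154 \frac{6}{6 - \left(2 - 3 \left(- \frac{1}{12}\right) \frac{1}{2}\right)} = 154 \frac{6}{6 - \frac{17}{8}} = 154 \frac{6}{\frac{31}{8}} = 154 \cdot 6 \cdot \frac{8}{31} = 154 \cdot \frac{48}{31} = \frac{7392}{31}$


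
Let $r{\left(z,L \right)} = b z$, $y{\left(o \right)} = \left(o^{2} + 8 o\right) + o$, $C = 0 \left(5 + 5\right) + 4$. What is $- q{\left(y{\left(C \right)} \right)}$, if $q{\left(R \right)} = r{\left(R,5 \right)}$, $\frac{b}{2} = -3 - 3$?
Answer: $624$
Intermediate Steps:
$b = -12$ ($b = 2 \left(-3 - 3\right) = 2 \left(-6\right) = -12$)
$C = 4$ ($C = 0 \cdot 10 + 4 = 0 + 4 = 4$)
$y{\left(o \right)} = o^{2} + 9 o$
$r{\left(z,L \right)} = - 12 z$
$q{\left(R \right)} = - 12 R$
$- q{\left(y{\left(C \right)} \right)} = - \left(-12\right) 4 \left(9 + 4\right) = - \left(-12\right) 4 \cdot 13 = - \left(-12\right) 52 = \left(-1\right) \left(-624\right) = 624$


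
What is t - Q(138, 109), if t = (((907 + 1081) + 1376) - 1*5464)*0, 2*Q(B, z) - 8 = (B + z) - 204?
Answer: -51/2 ≈ -25.500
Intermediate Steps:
Q(B, z) = -98 + B/2 + z/2 (Q(B, z) = 4 + ((B + z) - 204)/2 = 4 + (-204 + B + z)/2 = 4 + (-102 + B/2 + z/2) = -98 + B/2 + z/2)
t = 0 (t = ((1988 + 1376) - 5464)*0 = (3364 - 5464)*0 = -2100*0 = 0)
t - Q(138, 109) = 0 - (-98 + (½)*138 + (½)*109) = 0 - (-98 + 69 + 109/2) = 0 - 1*51/2 = 0 - 51/2 = -51/2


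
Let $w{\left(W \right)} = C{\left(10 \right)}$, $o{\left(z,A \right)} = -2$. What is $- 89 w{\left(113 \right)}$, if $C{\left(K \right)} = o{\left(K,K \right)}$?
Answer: $178$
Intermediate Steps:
$C{\left(K \right)} = -2$
$w{\left(W \right)} = -2$
$- 89 w{\left(113 \right)} = \left(-89\right) \left(-2\right) = 178$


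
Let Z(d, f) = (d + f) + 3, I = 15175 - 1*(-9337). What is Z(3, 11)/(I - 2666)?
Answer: 17/21846 ≈ 0.00077817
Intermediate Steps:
I = 24512 (I = 15175 + 9337 = 24512)
Z(d, f) = 3 + d + f
Z(3, 11)/(I - 2666) = (3 + 3 + 11)/(24512 - 2666) = 17/21846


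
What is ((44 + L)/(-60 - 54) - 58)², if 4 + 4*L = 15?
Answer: 709423225/207936 ≈ 3411.7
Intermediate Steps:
L = 11/4 (L = -1 + (¼)*15 = -1 + 15/4 = 11/4 ≈ 2.7500)
((44 + L)/(-60 - 54) - 58)² = ((44 + 11/4)/(-60 - 54) - 58)² = ((187/4)/(-114) - 58)² = ((187/4)*(-1/114) - 58)² = (-187/456 - 58)² = (-26635/456)² = 709423225/207936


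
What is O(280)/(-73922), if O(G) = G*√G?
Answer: -280*√70/36961 ≈ -0.063382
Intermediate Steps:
O(G) = G^(3/2)
O(280)/(-73922) = 280^(3/2)/(-73922) = (560*√70)*(-1/73922) = -280*√70/36961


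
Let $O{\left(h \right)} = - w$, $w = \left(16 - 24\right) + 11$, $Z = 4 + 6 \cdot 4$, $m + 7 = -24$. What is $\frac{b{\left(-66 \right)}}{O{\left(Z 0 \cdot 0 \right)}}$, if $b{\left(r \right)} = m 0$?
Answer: $0$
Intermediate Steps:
$m = -31$ ($m = -7 - 24 = -31$)
$Z = 28$ ($Z = 4 + 24 = 28$)
$b{\left(r \right)} = 0$ ($b{\left(r \right)} = \left(-31\right) 0 = 0$)
$w = 3$ ($w = -8 + 11 = 3$)
$O{\left(h \right)} = -3$ ($O{\left(h \right)} = \left(-1\right) 3 = -3$)
$\frac{b{\left(-66 \right)}}{O{\left(Z 0 \cdot 0 \right)}} = \frac{0}{-3} = 0 \left(- \frac{1}{3}\right) = 0$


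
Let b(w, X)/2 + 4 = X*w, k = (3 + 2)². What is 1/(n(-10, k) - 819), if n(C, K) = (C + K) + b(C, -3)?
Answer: -1/752 ≈ -0.0013298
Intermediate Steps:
k = 25 (k = 5² = 25)
b(w, X) = -8 + 2*X*w (b(w, X) = -8 + 2*(X*w) = -8 + 2*X*w)
n(C, K) = -8 + K - 5*C (n(C, K) = (C + K) + (-8 + 2*(-3)*C) = (C + K) + (-8 - 6*C) = -8 + K - 5*C)
1/(n(-10, k) - 819) = 1/((-8 + 25 - 5*(-10)) - 819) = 1/((-8 + 25 + 50) - 819) = 1/(67 - 819) = 1/(-752) = -1/752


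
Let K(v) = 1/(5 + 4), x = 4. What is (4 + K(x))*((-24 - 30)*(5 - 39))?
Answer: 7548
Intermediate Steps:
K(v) = ⅑ (K(v) = 1/9 = ⅑)
(4 + K(x))*((-24 - 30)*(5 - 39)) = (4 + ⅑)*((-24 - 30)*(5 - 39)) = 37*(-54*(-34))/9 = (37/9)*1836 = 7548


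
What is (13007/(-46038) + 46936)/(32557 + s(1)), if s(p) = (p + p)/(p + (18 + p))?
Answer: 10804132805/7494318849 ≈ 1.4416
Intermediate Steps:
s(p) = 2*p/(18 + 2*p) (s(p) = (2*p)/(18 + 2*p) = 2*p/(18 + 2*p))
(13007/(-46038) + 46936)/(32557 + s(1)) = (13007/(-46038) + 46936)/(32557 + 1/(9 + 1)) = (13007*(-1/46038) + 46936)/(32557 + 1/10) = (-13007/46038 + 46936)/(32557 + 1*(1/10)) = 2160826561/(46038*(32557 + 1/10)) = 2160826561/(46038*(325571/10)) = (2160826561/46038)*(10/325571) = 10804132805/7494318849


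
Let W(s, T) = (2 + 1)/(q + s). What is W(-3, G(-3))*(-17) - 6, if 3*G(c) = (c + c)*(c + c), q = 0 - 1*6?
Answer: -⅓ ≈ -0.33333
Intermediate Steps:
q = -6 (q = 0 - 6 = -6)
G(c) = 4*c²/3 (G(c) = ((c + c)*(c + c))/3 = ((2*c)*(2*c))/3 = (4*c²)/3 = 4*c²/3)
W(s, T) = 3/(-6 + s) (W(s, T) = (2 + 1)/(-6 + s) = 3/(-6 + s))
W(-3, G(-3))*(-17) - 6 = (3/(-6 - 3))*(-17) - 6 = (3/(-9))*(-17) - 6 = (3*(-⅑))*(-17) - 6 = -⅓*(-17) - 6 = 17/3 - 6 = -⅓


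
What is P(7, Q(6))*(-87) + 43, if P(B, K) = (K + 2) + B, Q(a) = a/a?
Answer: -827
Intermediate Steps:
Q(a) = 1
P(B, K) = 2 + B + K (P(B, K) = (2 + K) + B = 2 + B + K)
P(7, Q(6))*(-87) + 43 = (2 + 7 + 1)*(-87) + 43 = 10*(-87) + 43 = -870 + 43 = -827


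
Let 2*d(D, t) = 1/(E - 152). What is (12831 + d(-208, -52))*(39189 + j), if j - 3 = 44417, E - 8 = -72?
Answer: 463443934519/432 ≈ 1.0728e+9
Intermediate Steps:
E = -64 (E = 8 - 72 = -64)
j = 44420 (j = 3 + 44417 = 44420)
d(D, t) = -1/432 (d(D, t) = 1/(2*(-64 - 152)) = (½)/(-216) = (½)*(-1/216) = -1/432)
(12831 + d(-208, -52))*(39189 + j) = (12831 - 1/432)*(39189 + 44420) = (5542991/432)*83609 = 463443934519/432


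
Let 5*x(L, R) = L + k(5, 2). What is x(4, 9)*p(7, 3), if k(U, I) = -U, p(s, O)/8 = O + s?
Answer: -16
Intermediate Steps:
p(s, O) = 8*O + 8*s (p(s, O) = 8*(O + s) = 8*O + 8*s)
x(L, R) = -1 + L/5 (x(L, R) = (L - 1*5)/5 = (L - 5)/5 = (-5 + L)/5 = -1 + L/5)
x(4, 9)*p(7, 3) = (-1 + (1/5)*4)*(8*3 + 8*7) = (-1 + 4/5)*(24 + 56) = -1/5*80 = -16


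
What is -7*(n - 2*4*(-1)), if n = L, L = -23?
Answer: 105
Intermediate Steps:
n = -23
-7*(n - 2*4*(-1)) = -7*(-23 - 2*4*(-1)) = -7*(-23 - 8*(-1)) = -7*(-23 + 8) = -7*(-15) = 105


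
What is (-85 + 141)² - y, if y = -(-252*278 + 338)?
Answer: -66582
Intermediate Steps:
y = 69718 (y = -(-70056 + 338) = -1*(-69718) = 69718)
(-85 + 141)² - y = (-85 + 141)² - 1*69718 = 56² - 69718 = 3136 - 69718 = -66582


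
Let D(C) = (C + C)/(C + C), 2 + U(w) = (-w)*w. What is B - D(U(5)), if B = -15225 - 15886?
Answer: -31112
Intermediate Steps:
U(w) = -2 - w² (U(w) = -2 + (-w)*w = -2 - w²)
B = -31111
D(C) = 1 (D(C) = (2*C)/((2*C)) = (2*C)*(1/(2*C)) = 1)
B - D(U(5)) = -31111 - 1*1 = -31111 - 1 = -31112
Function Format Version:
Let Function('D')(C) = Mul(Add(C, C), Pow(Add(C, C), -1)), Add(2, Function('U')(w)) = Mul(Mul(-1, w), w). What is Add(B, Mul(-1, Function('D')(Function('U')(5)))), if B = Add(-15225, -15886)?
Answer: -31112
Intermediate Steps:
Function('U')(w) = Add(-2, Mul(-1, Pow(w, 2))) (Function('U')(w) = Add(-2, Mul(Mul(-1, w), w)) = Add(-2, Mul(-1, Pow(w, 2))))
B = -31111
Function('D')(C) = 1 (Function('D')(C) = Mul(Mul(2, C), Pow(Mul(2, C), -1)) = Mul(Mul(2, C), Mul(Rational(1, 2), Pow(C, -1))) = 1)
Add(B, Mul(-1, Function('D')(Function('U')(5)))) = Add(-31111, Mul(-1, 1)) = Add(-31111, -1) = -31112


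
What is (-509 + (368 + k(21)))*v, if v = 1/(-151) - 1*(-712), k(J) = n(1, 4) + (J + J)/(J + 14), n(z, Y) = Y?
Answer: -72999969/755 ≈ -96689.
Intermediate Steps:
k(J) = 4 + 2*J/(14 + J) (k(J) = 4 + (J + J)/(J + 14) = 4 + (2*J)/(14 + J) = 4 + 2*J/(14 + J))
v = 107511/151 (v = -1/151 + 712 = 107511/151 ≈ 711.99)
(-509 + (368 + k(21)))*v = (-509 + (368 + 2*(28 + 3*21)/(14 + 21)))*(107511/151) = (-509 + (368 + 2*(28 + 63)/35))*(107511/151) = (-509 + (368 + 2*(1/35)*91))*(107511/151) = (-509 + (368 + 26/5))*(107511/151) = (-509 + 1866/5)*(107511/151) = -679/5*107511/151 = -72999969/755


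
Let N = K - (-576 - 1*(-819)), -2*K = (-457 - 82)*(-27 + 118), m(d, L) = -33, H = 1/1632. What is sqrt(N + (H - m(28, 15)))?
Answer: sqrt(4047489030)/408 ≈ 155.93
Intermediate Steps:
H = 1/1632 ≈ 0.00061275
K = 49049/2 (K = -(-457 - 82)*(-27 + 118)/2 = -(-539)*91/2 = -1/2*(-49049) = 49049/2 ≈ 24525.)
N = 48563/2 (N = 49049/2 - (-576 - 1*(-819)) = 49049/2 - (-576 + 819) = 49049/2 - 1*243 = 49049/2 - 243 = 48563/2 ≈ 24282.)
sqrt(N + (H - m(28, 15))) = sqrt(48563/2 + (1/1632 - 1*(-33))) = sqrt(48563/2 + (1/1632 + 33)) = sqrt(48563/2 + 53857/1632) = sqrt(39681265/1632) = sqrt(4047489030)/408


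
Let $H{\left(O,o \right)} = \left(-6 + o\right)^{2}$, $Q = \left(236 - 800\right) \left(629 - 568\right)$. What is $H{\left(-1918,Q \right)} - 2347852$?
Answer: $1181700248$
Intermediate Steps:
$Q = -34404$ ($Q = \left(-564\right) 61 = -34404$)
$H{\left(-1918,Q \right)} - 2347852 = \left(-6 - 34404\right)^{2} - 2347852 = \left(-34410\right)^{2} - 2347852 = 1184048100 - 2347852 = 1181700248$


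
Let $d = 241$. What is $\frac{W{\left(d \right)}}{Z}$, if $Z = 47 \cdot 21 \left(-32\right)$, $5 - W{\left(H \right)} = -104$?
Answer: $- \frac{109}{31584} \approx -0.0034511$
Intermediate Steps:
$W{\left(H \right)} = 109$ ($W{\left(H \right)} = 5 - -104 = 5 + 104 = 109$)
$Z = -31584$ ($Z = 987 \left(-32\right) = -31584$)
$\frac{W{\left(d \right)}}{Z} = \frac{109}{-31584} = 109 \left(- \frac{1}{31584}\right) = - \frac{109}{31584}$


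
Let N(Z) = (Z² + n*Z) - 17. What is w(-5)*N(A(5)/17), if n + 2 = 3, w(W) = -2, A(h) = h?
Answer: 9606/289 ≈ 33.239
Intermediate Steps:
n = 1 (n = -2 + 3 = 1)
N(Z) = -17 + Z + Z² (N(Z) = (Z² + 1*Z) - 17 = (Z² + Z) - 17 = (Z + Z²) - 17 = -17 + Z + Z²)
w(-5)*N(A(5)/17) = -2*(-17 + 5/17 + (5/17)²) = -2*(-17 + 5/17 + 25/289) = -2*(-4803/289) = 9606/289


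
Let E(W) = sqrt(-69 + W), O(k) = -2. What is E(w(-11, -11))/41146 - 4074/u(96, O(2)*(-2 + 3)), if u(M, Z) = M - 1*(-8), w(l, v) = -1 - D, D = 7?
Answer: -2037/52 + I*sqrt(77)/41146 ≈ -39.173 + 0.00021326*I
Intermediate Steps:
w(l, v) = -8 (w(l, v) = -1 - 1*7 = -1 - 7 = -8)
u(M, Z) = 8 + M (u(M, Z) = M + 8 = 8 + M)
E(w(-11, -11))/41146 - 4074/u(96, O(2)*(-2 + 3)) = sqrt(-69 - 8)/41146 - 4074/(8 + 96) = sqrt(-77)*(1/41146) - 4074/104 = (I*sqrt(77))*(1/41146) - 4074*1/104 = I*sqrt(77)/41146 - 2037/52 = -2037/52 + I*sqrt(77)/41146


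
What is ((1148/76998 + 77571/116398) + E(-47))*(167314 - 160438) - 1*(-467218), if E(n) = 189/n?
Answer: 380353731968476/856165489 ≈ 4.4425e+5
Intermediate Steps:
((1148/76998 + 77571/116398) + E(-47))*(167314 - 160438) - 1*(-467218) = ((1148/76998 + 77571/116398) + 189/(-47))*(167314 - 160438) - 1*(-467218) = ((1148*(1/76998) + 77571*(1/116398)) + 189*(-1/47))*6876 + 467218 = ((14/939 + 77571/116398) - 189/47)*6876 + 467218 = (74468741/109297722 - 189/47)*6876 + 467218 = -17157238631/5136992934*6876 + 467218 = -19662195471126/856165489 + 467218 = 380353731968476/856165489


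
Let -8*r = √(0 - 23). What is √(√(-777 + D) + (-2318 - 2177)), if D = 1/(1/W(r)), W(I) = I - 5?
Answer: √(-17980 + √2*√(-6256 - I*√23))/2 ≈ 0.20855 - 67.045*I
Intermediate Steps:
r = -I*√23/8 (r = -√(0 - 23)/8 = -I*√23/8 ≈ -0.59948*I)
W(I) = -5 + I
D = -5 - I*√23/8 (D = 1/(1/(-5 - I*√23/8)) = -5 - I*√23/8 ≈ -5.0 - 0.59948*I)
√(√(-777 + D) + (-2318 - 2177)) = √(√(-777 + (-5 - I*√23/8)) + (-2318 - 2177)) = √(√(-782 - I*√23/8) - 4495) = √(-4495 + √(-782 - I*√23/8))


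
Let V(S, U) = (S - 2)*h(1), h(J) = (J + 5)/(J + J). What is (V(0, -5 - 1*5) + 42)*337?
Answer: 12132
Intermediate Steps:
h(J) = (5 + J)/(2*J) (h(J) = (5 + J)/((2*J)) = (5 + J)*(1/(2*J)) = (5 + J)/(2*J))
V(S, U) = -6 + 3*S (V(S, U) = (S - 2)*((1/2)*(5 + 1)/1) = (-2 + S)*((1/2)*1*6) = (-2 + S)*3 = -6 + 3*S)
(V(0, -5 - 1*5) + 42)*337 = ((-6 + 3*0) + 42)*337 = ((-6 + 0) + 42)*337 = (-6 + 42)*337 = 36*337 = 12132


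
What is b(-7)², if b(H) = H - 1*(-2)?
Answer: 25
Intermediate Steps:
b(H) = 2 + H (b(H) = H + 2 = 2 + H)
b(-7)² = (2 - 7)² = (-5)² = 25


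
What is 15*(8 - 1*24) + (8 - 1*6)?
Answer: -238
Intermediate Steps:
15*(8 - 1*24) + (8 - 1*6) = 15*(8 - 24) + (8 - 6) = 15*(-16) + 2 = -240 + 2 = -238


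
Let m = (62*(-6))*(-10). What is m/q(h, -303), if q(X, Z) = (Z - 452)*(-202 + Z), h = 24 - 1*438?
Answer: 744/76255 ≈ 0.0097567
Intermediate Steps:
m = 3720 (m = -372*(-10) = 3720)
h = -414 (h = 24 - 438 = -414)
q(X, Z) = (-452 + Z)*(-202 + Z)
m/q(h, -303) = 3720/(91304 + (-303)² - 654*(-303)) = 3720/(91304 + 91809 + 198162) = 3720/381275 = 3720*(1/381275) = 744/76255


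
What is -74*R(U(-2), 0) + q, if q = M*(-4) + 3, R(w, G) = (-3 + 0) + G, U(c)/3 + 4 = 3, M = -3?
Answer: 237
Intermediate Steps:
U(c) = -3 (U(c) = -12 + 3*3 = -12 + 9 = -3)
R(w, G) = -3 + G
q = 15 (q = -3*(-4) + 3 = 12 + 3 = 15)
-74*R(U(-2), 0) + q = -74*(-3 + 0) + 15 = -74*(-3) + 15 = 222 + 15 = 237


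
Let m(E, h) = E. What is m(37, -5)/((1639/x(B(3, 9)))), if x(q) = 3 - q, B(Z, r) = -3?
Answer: 222/1639 ≈ 0.13545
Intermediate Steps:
m(37, -5)/((1639/x(B(3, 9)))) = 37/((1639/(3 - 1*(-3)))) = 37/((1639/(3 + 3))) = 37/((1639/6)) = 37/((1639*(⅙))) = 37/(1639/6) = 37*(6/1639) = 222/1639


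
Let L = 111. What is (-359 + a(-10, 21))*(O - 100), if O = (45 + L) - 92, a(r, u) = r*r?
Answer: 9324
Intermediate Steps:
a(r, u) = r**2
O = 64 (O = (45 + 111) - 92 = 156 - 92 = 64)
(-359 + a(-10, 21))*(O - 100) = (-359 + (-10)**2)*(64 - 100) = (-359 + 100)*(-36) = -259*(-36) = 9324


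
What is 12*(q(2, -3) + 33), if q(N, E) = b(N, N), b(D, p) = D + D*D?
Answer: 468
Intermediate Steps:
b(D, p) = D + D**2
q(N, E) = N*(1 + N)
12*(q(2, -3) + 33) = 12*(2*(1 + 2) + 33) = 12*(2*3 + 33) = 12*(6 + 33) = 12*39 = 468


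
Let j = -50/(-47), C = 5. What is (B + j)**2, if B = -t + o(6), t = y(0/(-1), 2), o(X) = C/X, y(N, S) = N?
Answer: 286225/79524 ≈ 3.5992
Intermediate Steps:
o(X) = 5/X
t = 0 (t = 0/(-1) = 0*(-1) = 0)
j = 50/47 (j = -50*(-1/47) = 50/47 ≈ 1.0638)
B = 5/6 (B = -1*0 + 5/6 = 0 + 5*(1/6) = 0 + 5/6 = 5/6 ≈ 0.83333)
(B + j)**2 = (5/6 + 50/47)**2 = (535/282)**2 = 286225/79524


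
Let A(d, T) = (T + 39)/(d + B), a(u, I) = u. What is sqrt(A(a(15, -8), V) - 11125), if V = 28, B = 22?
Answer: I*sqrt(15227646)/37 ≈ 105.47*I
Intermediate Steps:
A(d, T) = (39 + T)/(22 + d) (A(d, T) = (T + 39)/(d + 22) = (39 + T)/(22 + d))
sqrt(A(a(15, -8), V) - 11125) = sqrt((39 + 28)/(22 + 15) - 11125) = sqrt(67/37 - 11125) = sqrt(-411558/37) = I*sqrt(15227646)/37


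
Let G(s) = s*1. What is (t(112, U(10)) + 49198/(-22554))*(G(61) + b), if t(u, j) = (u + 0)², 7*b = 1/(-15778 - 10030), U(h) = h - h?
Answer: 1558605782291335/2037257712 ≈ 7.6505e+5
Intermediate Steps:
U(h) = 0
G(s) = s
b = -1/180656 (b = 1/(7*(-15778 - 10030)) = (⅐)/(-25808) = (⅐)*(-1/25808) = -1/180656 ≈ -5.5354e-6)
t(u, j) = u²
(t(112, U(10)) + 49198/(-22554))*(G(61) + b) = (112² + 49198/(-22554))*(61 - 1/180656) = (12544 + 49198*(-1/22554))*(11020015/180656) = (12544 - 24599/11277)*(11020015/180656) = (141434089/11277)*(11020015/180656) = 1558605782291335/2037257712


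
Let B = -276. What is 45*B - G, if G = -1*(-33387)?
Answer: -45807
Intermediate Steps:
G = 33387
45*B - G = 45*(-276) - 1*33387 = -12420 - 33387 = -45807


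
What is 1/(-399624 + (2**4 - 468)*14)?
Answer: -1/405952 ≈ -2.4633e-6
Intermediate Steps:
1/(-399624 + (2**4 - 468)*14) = 1/(-399624 + (16 - 468)*14) = 1/(-399624 - 452*14) = 1/(-399624 - 6328) = 1/(-405952) = -1/405952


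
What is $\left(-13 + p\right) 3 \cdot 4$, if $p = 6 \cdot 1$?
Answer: $-84$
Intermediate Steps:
$p = 6$
$\left(-13 + p\right) 3 \cdot 4 = \left(-13 + 6\right) 3 \cdot 4 = \left(-7\right) 12 = -84$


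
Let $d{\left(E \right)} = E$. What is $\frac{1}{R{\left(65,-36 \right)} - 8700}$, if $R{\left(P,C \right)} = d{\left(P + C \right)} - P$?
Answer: $- \frac{1}{8736} \approx -0.00011447$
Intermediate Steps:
$R{\left(P,C \right)} = C$ ($R{\left(P,C \right)} = \left(P + C\right) - P = \left(C + P\right) - P = C$)
$\frac{1}{R{\left(65,-36 \right)} - 8700} = \frac{1}{-36 - 8700} = \frac{1}{-8736} = - \frac{1}{8736}$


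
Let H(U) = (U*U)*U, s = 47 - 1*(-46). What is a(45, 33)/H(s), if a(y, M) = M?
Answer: 11/268119 ≈ 4.1027e-5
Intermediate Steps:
s = 93 (s = 47 + 46 = 93)
H(U) = U**3 (H(U) = U**2*U = U**3)
a(45, 33)/H(s) = 33/(93**3) = 33/804357 = 33*(1/804357) = 11/268119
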